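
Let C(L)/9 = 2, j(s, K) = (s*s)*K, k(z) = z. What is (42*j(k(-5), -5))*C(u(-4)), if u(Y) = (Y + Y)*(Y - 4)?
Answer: -94500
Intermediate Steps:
j(s, K) = K*s**2 (j(s, K) = s**2*K = K*s**2)
u(Y) = 2*Y*(-4 + Y) (u(Y) = (2*Y)*(-4 + Y) = 2*Y*(-4 + Y))
C(L) = 18 (C(L) = 9*2 = 18)
(42*j(k(-5), -5))*C(u(-4)) = (42*(-5*(-5)**2))*18 = (42*(-5*25))*18 = (42*(-125))*18 = -5250*18 = -94500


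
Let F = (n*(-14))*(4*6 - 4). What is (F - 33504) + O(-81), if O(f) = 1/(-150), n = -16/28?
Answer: -5001601/150 ≈ -33344.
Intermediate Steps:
n = -4/7 (n = -16*1/28 = -4/7 ≈ -0.57143)
O(f) = -1/150
F = 160 (F = (-4/7*(-14))*(4*6 - 4) = 8*(24 - 4) = 8*20 = 160)
(F - 33504) + O(-81) = (160 - 33504) - 1/150 = -33344 - 1/150 = -5001601/150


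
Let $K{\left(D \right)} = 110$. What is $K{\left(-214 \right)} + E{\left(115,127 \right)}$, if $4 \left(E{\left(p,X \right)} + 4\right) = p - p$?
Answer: $106$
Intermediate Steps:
$E{\left(p,X \right)} = -4$ ($E{\left(p,X \right)} = -4 + \frac{p - p}{4} = -4 + \frac{1}{4} \cdot 0 = -4 + 0 = -4$)
$K{\left(-214 \right)} + E{\left(115,127 \right)} = 110 - 4 = 106$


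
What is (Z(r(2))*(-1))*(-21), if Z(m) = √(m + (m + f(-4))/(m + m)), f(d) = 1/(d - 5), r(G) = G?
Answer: 7*√89/2 ≈ 33.019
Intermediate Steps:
f(d) = 1/(-5 + d)
Z(m) = √(m + (-⅑ + m)/(2*m)) (Z(m) = √(m + (m + 1/(-5 - 4))/(m + m)) = √(m + (m + 1/(-9))/((2*m))) = √(m + (m - ⅑)*(1/(2*m))) = √(m + (-⅑ + m)*(1/(2*m))) = √(m + (-⅑ + m)/(2*m)))
(Z(r(2))*(-1))*(-21) = ((√(18 - 2/2 + 36*2)/6)*(-1))*(-21) = ((√(18 - 2*½ + 72)/6)*(-1))*(-21) = ((√(18 - 1 + 72)/6)*(-1))*(-21) = ((√89/6)*(-1))*(-21) = -√89/6*(-21) = 7*√89/2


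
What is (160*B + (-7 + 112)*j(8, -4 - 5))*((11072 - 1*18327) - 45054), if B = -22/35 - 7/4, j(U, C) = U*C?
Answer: 2907543456/7 ≈ 4.1536e+8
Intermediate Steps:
j(U, C) = C*U
B = -333/140 (B = -22*1/35 - 7*¼ = -22/35 - 7/4 = -333/140 ≈ -2.3786)
(160*B + (-7 + 112)*j(8, -4 - 5))*((11072 - 1*18327) - 45054) = (160*(-333/140) + (-7 + 112)*((-4 - 5)*8))*((11072 - 1*18327) - 45054) = (-2664/7 + 105*(-9*8))*((11072 - 18327) - 45054) = (-2664/7 + 105*(-72))*(-7255 - 45054) = (-2664/7 - 7560)*(-52309) = -55584/7*(-52309) = 2907543456/7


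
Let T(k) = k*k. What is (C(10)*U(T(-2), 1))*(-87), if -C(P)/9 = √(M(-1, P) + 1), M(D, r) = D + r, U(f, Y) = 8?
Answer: 6264*√10 ≈ 19809.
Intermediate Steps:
T(k) = k²
C(P) = -9*√P (C(P) = -9*√((-1 + P) + 1) = -9*√P)
(C(10)*U(T(-2), 1))*(-87) = (-9*√10*8)*(-87) = -72*√10*(-87) = 6264*√10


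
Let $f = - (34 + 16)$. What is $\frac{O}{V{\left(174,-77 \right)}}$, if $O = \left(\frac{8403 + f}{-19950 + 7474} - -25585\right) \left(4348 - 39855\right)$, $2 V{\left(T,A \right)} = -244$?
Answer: $\frac{11333483129249}{1522072} \approx 7.4461 \cdot 10^{6}$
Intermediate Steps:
$f = -50$ ($f = \left(-1\right) 50 = -50$)
$V{\left(T,A \right)} = -122$ ($V{\left(T,A \right)} = \frac{1}{2} \left(-244\right) = -122$)
$O = - \frac{11333483129249}{12476}$ ($O = \left(\frac{8403 - 50}{-19950 + 7474} - -25585\right) \left(4348 - 39855\right) = \left(\frac{8353}{-12476} + 25585\right) \left(-35507\right) = \left(8353 \left(- \frac{1}{12476}\right) + 25585\right) \left(-35507\right) = \left(- \frac{8353}{12476} + 25585\right) \left(-35507\right) = \frac{319190107}{12476} \left(-35507\right) = - \frac{11333483129249}{12476} \approx -9.0842 \cdot 10^{8}$)
$\frac{O}{V{\left(174,-77 \right)}} = - \frac{11333483129249}{12476 \left(-122\right)} = \left(- \frac{11333483129249}{12476}\right) \left(- \frac{1}{122}\right) = \frac{11333483129249}{1522072}$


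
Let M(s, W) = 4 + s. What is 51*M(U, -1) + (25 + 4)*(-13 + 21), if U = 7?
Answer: 793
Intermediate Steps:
51*M(U, -1) + (25 + 4)*(-13 + 21) = 51*(4 + 7) + (25 + 4)*(-13 + 21) = 51*11 + 29*8 = 561 + 232 = 793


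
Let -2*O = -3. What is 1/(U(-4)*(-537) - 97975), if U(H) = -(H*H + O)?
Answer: -2/177155 ≈ -1.1290e-5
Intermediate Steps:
O = 3/2 (O = -½*(-3) = 3/2 ≈ 1.5000)
U(H) = -3/2 - H² (U(H) = -(H*H + 3/2) = -(H² + 3/2) = -(3/2 + H²) = -3/2 - H²)
1/(U(-4)*(-537) - 97975) = 1/((-3/2 - 1*(-4)²)*(-537) - 97975) = 1/((-3/2 - 1*16)*(-537) - 97975) = 1/((-3/2 - 16)*(-537) - 97975) = 1/(-35/2*(-537) - 97975) = 1/(18795/2 - 97975) = 1/(-177155/2) = -2/177155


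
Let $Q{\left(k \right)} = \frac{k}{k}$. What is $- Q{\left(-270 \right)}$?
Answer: $-1$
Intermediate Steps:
$Q{\left(k \right)} = 1$
$- Q{\left(-270 \right)} = \left(-1\right) 1 = -1$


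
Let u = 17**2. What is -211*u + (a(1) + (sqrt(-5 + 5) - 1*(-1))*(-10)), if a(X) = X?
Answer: -60988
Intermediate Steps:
u = 289
-211*u + (a(1) + (sqrt(-5 + 5) - 1*(-1))*(-10)) = -211*289 + (1 + (sqrt(-5 + 5) - 1*(-1))*(-10)) = -60979 + (1 + (sqrt(0) + 1)*(-10)) = -60979 + (1 + (0 + 1)*(-10)) = -60979 + (1 + 1*(-10)) = -60979 + (1 - 10) = -60979 - 9 = -60988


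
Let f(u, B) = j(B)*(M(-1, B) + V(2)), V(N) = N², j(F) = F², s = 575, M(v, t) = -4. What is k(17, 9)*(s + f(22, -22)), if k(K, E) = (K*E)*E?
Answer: 791775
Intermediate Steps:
k(K, E) = K*E² (k(K, E) = (E*K)*E = K*E²)
f(u, B) = 0 (f(u, B) = B²*(-4 + 2²) = B²*(-4 + 4) = B²*0 = 0)
k(17, 9)*(s + f(22, -22)) = (17*9²)*(575 + 0) = (17*81)*575 = 1377*575 = 791775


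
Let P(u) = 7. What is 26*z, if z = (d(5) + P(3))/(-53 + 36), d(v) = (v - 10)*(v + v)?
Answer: 1118/17 ≈ 65.765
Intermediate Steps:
d(v) = 2*v*(-10 + v) (d(v) = (-10 + v)*(2*v) = 2*v*(-10 + v))
z = 43/17 (z = (2*5*(-10 + 5) + 7)/(-53 + 36) = (2*5*(-5) + 7)/(-17) = (-50 + 7)*(-1/17) = -43*(-1/17) = 43/17 ≈ 2.5294)
26*z = 26*(43/17) = 1118/17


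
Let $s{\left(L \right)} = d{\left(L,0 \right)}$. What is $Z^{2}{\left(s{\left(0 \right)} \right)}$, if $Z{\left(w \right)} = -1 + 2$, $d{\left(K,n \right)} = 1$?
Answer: $1$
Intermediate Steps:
$s{\left(L \right)} = 1$
$Z{\left(w \right)} = 1$
$Z^{2}{\left(s{\left(0 \right)} \right)} = 1^{2} = 1$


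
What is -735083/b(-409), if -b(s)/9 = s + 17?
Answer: -735083/3528 ≈ -208.36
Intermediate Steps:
b(s) = -153 - 9*s (b(s) = -9*(s + 17) = -9*(17 + s) = -153 - 9*s)
-735083/b(-409) = -735083/(-153 - 9*(-409)) = -735083/(-153 + 3681) = -735083/3528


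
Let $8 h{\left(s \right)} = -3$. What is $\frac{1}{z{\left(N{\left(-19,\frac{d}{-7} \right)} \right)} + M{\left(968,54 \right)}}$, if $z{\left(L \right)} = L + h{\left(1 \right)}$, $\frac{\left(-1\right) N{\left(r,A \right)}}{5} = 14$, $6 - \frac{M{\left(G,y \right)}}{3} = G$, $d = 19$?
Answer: $- \frac{8}{23651} \approx -0.00033825$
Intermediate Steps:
$M{\left(G,y \right)} = 18 - 3 G$
$h{\left(s \right)} = - \frac{3}{8}$ ($h{\left(s \right)} = \frac{1}{8} \left(-3\right) = - \frac{3}{8}$)
$N{\left(r,A \right)} = -70$ ($N{\left(r,A \right)} = \left(-5\right) 14 = -70$)
$z{\left(L \right)} = - \frac{3}{8} + L$ ($z{\left(L \right)} = L - \frac{3}{8} = - \frac{3}{8} + L$)
$\frac{1}{z{\left(N{\left(-19,\frac{d}{-7} \right)} \right)} + M{\left(968,54 \right)}} = \frac{1}{\left(- \frac{3}{8} - 70\right) + \left(18 - 2904\right)} = \frac{1}{- \frac{563}{8} + \left(18 - 2904\right)} = \frac{1}{- \frac{563}{8} - 2886} = \frac{1}{- \frac{23651}{8}} = - \frac{8}{23651}$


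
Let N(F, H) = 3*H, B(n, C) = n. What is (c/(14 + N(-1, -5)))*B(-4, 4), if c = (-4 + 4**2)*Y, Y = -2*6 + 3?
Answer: -432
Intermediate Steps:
Y = -9 (Y = -12 + 3 = -9)
c = -108 (c = (-4 + 4**2)*(-9) = (-4 + 16)*(-9) = 12*(-9) = -108)
(c/(14 + N(-1, -5)))*B(-4, 4) = (-108/(14 + 3*(-5)))*(-4) = (-108/(14 - 15))*(-4) = (-108/(-1))*(-4) = -1*(-108)*(-4) = 108*(-4) = -432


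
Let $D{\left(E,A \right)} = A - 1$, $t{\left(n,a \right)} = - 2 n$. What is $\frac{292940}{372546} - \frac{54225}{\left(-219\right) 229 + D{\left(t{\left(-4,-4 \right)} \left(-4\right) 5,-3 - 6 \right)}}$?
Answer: $\frac{17447735095}{9343639953} \approx 1.8673$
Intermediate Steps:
$D{\left(E,A \right)} = -1 + A$ ($D{\left(E,A \right)} = A - 1 = -1 + A$)
$\frac{292940}{372546} - \frac{54225}{\left(-219\right) 229 + D{\left(t{\left(-4,-4 \right)} \left(-4\right) 5,-3 - 6 \right)}} = \frac{292940}{372546} - \frac{54225}{\left(-219\right) 229 - 10} = 292940 \cdot \frac{1}{372546} - \frac{54225}{-50151 - 10} = \frac{146470}{186273} - \frac{54225}{-50151 - 10} = \frac{146470}{186273} - \frac{54225}{-50161} = \frac{146470}{186273} - - \frac{54225}{50161} = \frac{146470}{186273} + \frac{54225}{50161} = \frac{17447735095}{9343639953}$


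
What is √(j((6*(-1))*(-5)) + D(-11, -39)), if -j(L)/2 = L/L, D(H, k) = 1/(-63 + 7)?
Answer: I*√1582/28 ≈ 1.4205*I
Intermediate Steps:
D(H, k) = -1/56 (D(H, k) = 1/(-56) = -1/56)
j(L) = -2 (j(L) = -2*L/L = -2*1 = -2)
√(j((6*(-1))*(-5)) + D(-11, -39)) = √(-2 - 1/56) = √(-113/56) = I*√1582/28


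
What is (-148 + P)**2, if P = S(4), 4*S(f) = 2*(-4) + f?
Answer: 22201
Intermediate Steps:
S(f) = -2 + f/4 (S(f) = (2*(-4) + f)/4 = (-8 + f)/4 = -2 + f/4)
P = -1 (P = -2 + (1/4)*4 = -2 + 1 = -1)
(-148 + P)**2 = (-148 - 1)**2 = (-149)**2 = 22201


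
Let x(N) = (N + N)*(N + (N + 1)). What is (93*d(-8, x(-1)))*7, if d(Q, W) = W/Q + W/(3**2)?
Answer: -217/12 ≈ -18.083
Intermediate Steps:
x(N) = 2*N*(1 + 2*N) (x(N) = (2*N)*(N + (1 + N)) = (2*N)*(1 + 2*N) = 2*N*(1 + 2*N))
d(Q, W) = W/9 + W/Q (d(Q, W) = W/Q + W/9 = W/9 + W/Q)
(93*d(-8, x(-1)))*7 = (93*((2*(-1)*(1 + 2*(-1)))/9 + (2*(-1)*(1 + 2*(-1)))/(-8)))*7 = (93*((2*(-1)*(1 - 2))/9 + (2*(-1)*(1 - 2))*(-1/8)))*7 = (93*((2*(-1)*(-1))/9 + (2*(-1)*(-1))*(-1/8)))*7 = (93*((1/9)*2 + 2*(-1/8)))*7 = (93*(2/9 - 1/4))*7 = (93*(-1/36))*7 = -31/12*7 = -217/12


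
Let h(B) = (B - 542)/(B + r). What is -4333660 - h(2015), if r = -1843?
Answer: -745390993/172 ≈ -4.3337e+6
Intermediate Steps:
h(B) = (-542 + B)/(-1843 + B) (h(B) = (B - 542)/(B - 1843) = (-542 + B)/(-1843 + B))
-4333660 - h(2015) = -4333660 - (-542 + 2015)/(-1843 + 2015) = -4333660 - 1473/172 = -745390993/172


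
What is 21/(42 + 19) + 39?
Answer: 2400/61 ≈ 39.344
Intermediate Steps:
21/(42 + 19) + 39 = 21/61 + 39 = 2400/61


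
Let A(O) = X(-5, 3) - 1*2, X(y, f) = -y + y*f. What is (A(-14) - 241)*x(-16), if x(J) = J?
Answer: 4048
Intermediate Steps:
X(y, f) = -y + f*y
A(O) = -12 (A(O) = -5*(-1 + 3) - 1*2 = -5*2 - 2 = -10 - 2 = -12)
(A(-14) - 241)*x(-16) = (-12 - 241)*(-16) = -253*(-16) = 4048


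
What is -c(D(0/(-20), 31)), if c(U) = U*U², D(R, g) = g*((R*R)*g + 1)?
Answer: -29791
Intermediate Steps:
D(R, g) = g*(1 + g*R²) (D(R, g) = g*(R²*g + 1) = g*(g*R² + 1) = g*(1 + g*R²))
c(U) = U³
-c(D(0/(-20), 31)) = -(31*(1 + 31*(0/(-20))²))³ = -(31*(1 + 31*(0*(-1/20))²))³ = -(31*(1 + 31*0²))³ = -(31*(1 + 31*0))³ = -(31*(1 + 0))³ = -(31*1)³ = -1*31³ = -1*29791 = -29791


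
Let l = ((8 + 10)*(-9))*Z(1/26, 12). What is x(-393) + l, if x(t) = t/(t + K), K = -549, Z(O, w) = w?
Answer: -610285/314 ≈ -1943.6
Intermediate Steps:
l = -1944 (l = ((8 + 10)*(-9))*12 = (18*(-9))*12 = -162*12 = -1944)
x(t) = t/(-549 + t) (x(t) = t/(t - 549) = t/(-549 + t))
x(-393) + l = -393/(-549 - 393) - 1944 = -393/(-942) - 1944 = -393*(-1/942) - 1944 = 131/314 - 1944 = -610285/314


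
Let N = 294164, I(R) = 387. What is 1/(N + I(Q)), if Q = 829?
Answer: 1/294551 ≈ 3.3950e-6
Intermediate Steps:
1/(N + I(Q)) = 1/(294164 + 387) = 1/294551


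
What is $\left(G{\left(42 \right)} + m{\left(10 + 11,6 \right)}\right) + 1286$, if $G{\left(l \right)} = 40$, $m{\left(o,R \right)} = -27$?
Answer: $1299$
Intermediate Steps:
$\left(G{\left(42 \right)} + m{\left(10 + 11,6 \right)}\right) + 1286 = \left(40 - 27\right) + 1286 = 13 + 1286 = 1299$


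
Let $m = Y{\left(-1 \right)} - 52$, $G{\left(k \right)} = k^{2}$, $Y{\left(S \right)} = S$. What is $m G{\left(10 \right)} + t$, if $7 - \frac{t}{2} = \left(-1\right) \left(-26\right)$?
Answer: $-5338$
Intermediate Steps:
$t = -38$ ($t = 14 - 2 \left(\left(-1\right) \left(-26\right)\right) = 14 - 52 = -38$)
$m = -53$ ($m = -1 - 52 = -53$)
$m G{\left(10 \right)} + t = - 53 \cdot 10^{2} - 38 = \left(-53\right) 100 - 38 = -5300 - 38 = -5338$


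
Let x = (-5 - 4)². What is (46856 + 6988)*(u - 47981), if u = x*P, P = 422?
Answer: -742993356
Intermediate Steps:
x = 81 (x = (-9)² = 81)
u = 34182 (u = 81*422 = 34182)
(46856 + 6988)*(u - 47981) = (46856 + 6988)*(34182 - 47981) = 53844*(-13799) = -742993356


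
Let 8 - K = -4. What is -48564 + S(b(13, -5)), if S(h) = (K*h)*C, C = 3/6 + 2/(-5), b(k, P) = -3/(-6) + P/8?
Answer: -971283/20 ≈ -48564.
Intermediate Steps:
K = 12 (K = 8 - 1*(-4) = 8 + 4 = 12)
b(k, P) = ½ + P/8 (b(k, P) = -3*(-⅙) + P*(⅛) = ½ + P/8)
C = ⅒ (C = 3*(⅙) + 2*(-⅕) = ½ - ⅖ = ⅒ ≈ 0.10000)
S(h) = 6*h/5 (S(h) = (12*h)*(⅒) = 6*h/5)
-48564 + S(b(13, -5)) = -48564 + 6*(½ + (⅛)*(-5))/5 = -48564 + 6*(½ - 5/8)/5 = -48564 + (6/5)*(-⅛) = -48564 - 3/20 = -971283/20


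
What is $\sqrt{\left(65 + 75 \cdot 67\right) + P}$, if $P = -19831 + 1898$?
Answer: $3 i \sqrt{1427} \approx 113.33 i$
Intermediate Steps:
$P = -17933$
$\sqrt{\left(65 + 75 \cdot 67\right) + P} = \sqrt{\left(65 + 75 \cdot 67\right) - 17933} = \sqrt{\left(65 + 5025\right) - 17933} = \sqrt{5090 - 17933} = \sqrt{-12843} = 3 i \sqrt{1427}$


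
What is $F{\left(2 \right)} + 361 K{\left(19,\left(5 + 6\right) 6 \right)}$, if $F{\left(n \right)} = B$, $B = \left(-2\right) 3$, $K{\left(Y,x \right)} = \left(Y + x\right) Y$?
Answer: $583009$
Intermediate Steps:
$K{\left(Y,x \right)} = Y \left(Y + x\right)$
$B = -6$
$F{\left(n \right)} = -6$
$F{\left(2 \right)} + 361 K{\left(19,\left(5 + 6\right) 6 \right)} = -6 + 361 \cdot 19 \left(19 + \left(5 + 6\right) 6\right) = -6 + 361 \cdot 19 \left(19 + 11 \cdot 6\right) = -6 + 361 \cdot 19 \left(19 + 66\right) = -6 + 361 \cdot 19 \cdot 85 = -6 + 361 \cdot 1615 = -6 + 583015 = 583009$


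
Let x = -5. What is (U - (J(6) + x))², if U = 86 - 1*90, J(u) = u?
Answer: 25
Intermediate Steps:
U = -4 (U = 86 - 90 = -4)
(U - (J(6) + x))² = (-4 - (6 - 5))² = (-4 - 1*1)² = (-4 - 1)² = (-5)² = 25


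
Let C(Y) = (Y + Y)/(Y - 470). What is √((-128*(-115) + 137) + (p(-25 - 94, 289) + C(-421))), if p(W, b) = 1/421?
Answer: 10*√258103204645/41679 ≈ 121.89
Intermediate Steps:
p(W, b) = 1/421
C(Y) = 2*Y/(-470 + Y) (C(Y) = (2*Y)/(-470 + Y) = 2*Y/(-470 + Y))
√((-128*(-115) + 137) + (p(-25 - 94, 289) + C(-421))) = √((-128*(-115) + 137) + (1/421 + 2*(-421)/(-470 - 421))) = √((14720 + 137) + (1/421 + 2*(-421)/(-891))) = √(14857 + (1/421 + 2*(-421)*(-1/891))) = √(14857 + (1/421 + 842/891)) = √(14857 + 355373/375111) = √(5573379500/375111) = 10*√258103204645/41679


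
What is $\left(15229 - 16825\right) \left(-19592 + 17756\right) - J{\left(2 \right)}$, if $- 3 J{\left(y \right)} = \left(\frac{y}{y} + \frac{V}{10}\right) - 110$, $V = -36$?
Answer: $\frac{43953277}{15} \approx 2.9302 \cdot 10^{6}$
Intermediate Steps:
$J{\left(y \right)} = \frac{563}{15}$ ($J{\left(y \right)} = - \frac{\left(\frac{y}{y} - \frac{36}{10}\right) - 110}{3} = - \frac{\left(1 - \frac{18}{5}\right) - 110}{3} = - \frac{- \frac{13}{5} - 110}{3} = \left(- \frac{1}{3}\right) \left(- \frac{563}{5}\right) = \frac{563}{15}$)
$\left(15229 - 16825\right) \left(-19592 + 17756\right) - J{\left(2 \right)} = \left(15229 - 16825\right) \left(-19592 + 17756\right) - \frac{563}{15} = \left(-1596\right) \left(-1836\right) - \frac{563}{15} = 2930256 - \frac{563}{15} = \frac{43953277}{15}$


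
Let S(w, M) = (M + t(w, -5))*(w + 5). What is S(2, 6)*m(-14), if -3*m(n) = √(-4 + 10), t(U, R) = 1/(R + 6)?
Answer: -49*√6/3 ≈ -40.008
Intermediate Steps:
t(U, R) = 1/(6 + R)
S(w, M) = (1 + M)*(5 + w) (S(w, M) = (M + 1/(6 - 5))*(w + 5) = (M + 1/1)*(5 + w) = (M + 1)*(5 + w) = (1 + M)*(5 + w))
m(n) = -√6/3 (m(n) = -√(-4 + 10)/3 = -√6/3)
S(2, 6)*m(-14) = (5 + 2 + 5*6 + 6*2)*(-√6/3) = (5 + 2 + 30 + 12)*(-√6/3) = 49*(-√6/3) = -49*√6/3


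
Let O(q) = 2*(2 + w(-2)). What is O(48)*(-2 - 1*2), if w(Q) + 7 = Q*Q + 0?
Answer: 8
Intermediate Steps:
w(Q) = -7 + Q² (w(Q) = -7 + (Q*Q + 0) = -7 + (Q² + 0) = -7 + Q²)
O(q) = -2 (O(q) = 2*(2 + (-7 + (-2)²)) = 2*(2 + (-7 + 4)) = 2*(2 - 3) = 2*(-1) = -2)
O(48)*(-2 - 1*2) = -2*(-2 - 1*2) = -2*(-2 - 2) = -2*(-4) = 8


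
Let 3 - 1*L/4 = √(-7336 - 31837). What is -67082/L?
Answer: -100623/78364 - 33541*I*√39173/78364 ≈ -1.284 - 84.714*I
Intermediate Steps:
L = 12 - 4*I*√39173 (L = 12 - 4*√(-7336 - 31837) = 12 - 4*I*√39173 ≈ 12.0 - 791.69*I)
-67082/L = -67082/(12 - 4*I*√39173)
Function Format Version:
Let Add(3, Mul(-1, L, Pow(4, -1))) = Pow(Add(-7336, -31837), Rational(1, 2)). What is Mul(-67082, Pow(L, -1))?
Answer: Add(Rational(-100623, 78364), Mul(Rational(-33541, 78364), I, Pow(39173, Rational(1, 2)))) ≈ Add(-1.2840, Mul(-84.714, I))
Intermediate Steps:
L = Add(12, Mul(-4, I, Pow(39173, Rational(1, 2)))) (L = Add(12, Mul(-4, Pow(Add(-7336, -31837), Rational(1, 2)))) = Add(12, Mul(-4, Pow(-39173, Rational(1, 2)))) = Add(12, Mul(-4, Mul(I, Pow(39173, Rational(1, 2))))) = Add(12, Mul(-4, I, Pow(39173, Rational(1, 2)))) ≈ Add(12.000, Mul(-791.69, I)))
Mul(-67082, Pow(L, -1)) = Mul(-67082, Pow(Add(12, Mul(-4, I, Pow(39173, Rational(1, 2)))), -1))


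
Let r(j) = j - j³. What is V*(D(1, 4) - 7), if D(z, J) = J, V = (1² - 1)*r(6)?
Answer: 0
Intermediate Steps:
V = 0 (V = (1² - 1)*(6 - 1*6³) = (1 - 1)*(6 - 1*216) = 0*(6 - 216) = 0*(-210) = 0)
V*(D(1, 4) - 7) = 0*(4 - 7) = 0*(-3) = 0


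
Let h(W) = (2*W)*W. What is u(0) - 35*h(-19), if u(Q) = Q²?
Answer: -25270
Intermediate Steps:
h(W) = 2*W²
u(0) - 35*h(-19) = 0² - 70*(-19)² = 0 - 70*361 = 0 - 35*722 = 0 - 25270 = -25270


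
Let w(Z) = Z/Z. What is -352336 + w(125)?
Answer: -352335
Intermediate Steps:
w(Z) = 1
-352336 + w(125) = -352336 + 1 = -352335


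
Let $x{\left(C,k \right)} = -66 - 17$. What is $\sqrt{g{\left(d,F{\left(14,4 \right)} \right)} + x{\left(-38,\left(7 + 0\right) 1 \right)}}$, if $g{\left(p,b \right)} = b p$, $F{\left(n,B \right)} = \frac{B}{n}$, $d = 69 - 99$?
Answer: $\frac{i \sqrt{4487}}{7} \approx 9.5693 i$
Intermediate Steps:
$x{\left(C,k \right)} = -83$ ($x{\left(C,k \right)} = -66 - 17 = -83$)
$d = -30$ ($d = 69 - 99 = -30$)
$\sqrt{g{\left(d,F{\left(14,4 \right)} \right)} + x{\left(-38,\left(7 + 0\right) 1 \right)}} = \sqrt{\frac{4}{14} \left(-30\right) - 83} = \sqrt{4 \cdot \frac{1}{14} \left(-30\right) - 83} = \sqrt{\frac{2}{7} \left(-30\right) - 83} = \sqrt{- \frac{60}{7} - 83} = \sqrt{- \frac{641}{7}} = \frac{i \sqrt{4487}}{7}$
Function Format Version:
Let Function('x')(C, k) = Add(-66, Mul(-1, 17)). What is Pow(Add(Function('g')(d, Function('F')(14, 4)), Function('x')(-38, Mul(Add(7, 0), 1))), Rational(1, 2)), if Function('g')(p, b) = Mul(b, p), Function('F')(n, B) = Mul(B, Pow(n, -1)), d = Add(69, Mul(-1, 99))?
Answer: Mul(Rational(1, 7), I, Pow(4487, Rational(1, 2))) ≈ Mul(9.5693, I)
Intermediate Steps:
Function('x')(C, k) = -83 (Function('x')(C, k) = Add(-66, -17) = -83)
d = -30 (d = Add(69, -99) = -30)
Pow(Add(Function('g')(d, Function('F')(14, 4)), Function('x')(-38, Mul(Add(7, 0), 1))), Rational(1, 2)) = Pow(Add(Mul(Mul(4, Pow(14, -1)), -30), -83), Rational(1, 2)) = Pow(Add(Mul(Mul(4, Rational(1, 14)), -30), -83), Rational(1, 2)) = Pow(Add(Mul(Rational(2, 7), -30), -83), Rational(1, 2)) = Pow(Add(Rational(-60, 7), -83), Rational(1, 2)) = Pow(Rational(-641, 7), Rational(1, 2)) = Mul(Rational(1, 7), I, Pow(4487, Rational(1, 2)))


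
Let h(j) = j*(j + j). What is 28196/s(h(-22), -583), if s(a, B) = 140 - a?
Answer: -7049/207 ≈ -34.053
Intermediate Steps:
h(j) = 2*j² (h(j) = j*(2*j) = 2*j²)
28196/s(h(-22), -583) = 28196/(140 - 2*(-22)²) = 28196/(140 - 2*484) = 28196/(140 - 1*968) = 28196/(140 - 968) = 28196/(-828) = 28196*(-1/828) = -7049/207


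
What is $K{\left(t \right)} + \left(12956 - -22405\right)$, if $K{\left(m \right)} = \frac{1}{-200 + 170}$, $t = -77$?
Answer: $\frac{1060829}{30} \approx 35361.0$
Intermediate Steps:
$K{\left(m \right)} = - \frac{1}{30}$ ($K{\left(m \right)} = \frac{1}{-30} = - \frac{1}{30}$)
$K{\left(t \right)} + \left(12956 - -22405\right) = - \frac{1}{30} + \left(12956 - -22405\right) = - \frac{1}{30} + \left(12956 + 22405\right) = - \frac{1}{30} + 35361 = \frac{1060829}{30}$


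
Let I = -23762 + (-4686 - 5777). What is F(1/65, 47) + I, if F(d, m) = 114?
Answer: -34111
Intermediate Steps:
I = -34225 (I = -23762 - 10463 = -34225)
F(1/65, 47) + I = 114 - 34225 = -34111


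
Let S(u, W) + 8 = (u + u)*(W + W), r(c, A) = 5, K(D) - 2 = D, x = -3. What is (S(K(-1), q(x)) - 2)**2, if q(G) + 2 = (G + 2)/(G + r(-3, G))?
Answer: 400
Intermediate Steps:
K(D) = 2 + D
q(G) = -2 + (2 + G)/(5 + G) (q(G) = -2 + (G + 2)/(G + 5) = -2 + (2 + G)/(5 + G))
S(u, W) = -8 + 4*W*u (S(u, W) = -8 + (u + u)*(W + W) = -8 + (2*u)*(2*W) = -8 + 4*W*u)
(S(K(-1), q(x)) - 2)**2 = ((-8 + 4*((-8 - 1*(-3))/(5 - 3))*(2 - 1)) - 2)**2 = ((-8 + 4*((-8 + 3)/2)*1) - 2)**2 = ((-8 + 4*((1/2)*(-5))*1) - 2)**2 = ((-8 + 4*(-5/2)*1) - 2)**2 = ((-8 - 10) - 2)**2 = (-18 - 2)**2 = (-20)**2 = 400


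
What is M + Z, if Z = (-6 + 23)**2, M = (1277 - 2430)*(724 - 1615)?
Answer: 1027612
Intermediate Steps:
M = 1027323 (M = -1153*(-891) = 1027323)
Z = 289 (Z = 17**2 = 289)
M + Z = 1027323 + 289 = 1027612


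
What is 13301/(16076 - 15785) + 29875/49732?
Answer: 670178957/14472012 ≈ 46.309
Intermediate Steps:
13301/(16076 - 15785) + 29875/49732 = 13301/291 + 29875*(1/49732) = 13301*(1/291) + 29875/49732 = 13301/291 + 29875/49732 = 670178957/14472012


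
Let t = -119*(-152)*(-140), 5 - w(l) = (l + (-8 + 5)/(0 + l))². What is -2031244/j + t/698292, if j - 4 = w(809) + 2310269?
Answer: -3857742342903434/794887790972139 ≈ -4.8532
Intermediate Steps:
w(l) = 5 - (l - 3/l)² (w(l) = 5 - (l + (-8 + 5)/(0 + l))² = 5 - (l - 3/l)²)
j = 1083691603234/654481 (j = 4 + ((11 - 1*809² - 9/809²) + 2310269) = 4 + ((11 - 1*654481 - 9*1/654481) + 2310269) = 4 + ((11 - 654481 - 9/654481) + 2310269) = 4 + (-428338180079/654481 + 2310269) = 4 + 1083688985310/654481 = 1083691603234/654481 ≈ 1.6558e+6)
t = -2532320 (t = 18088*(-140) = -2532320)
-2031244/j + t/698292 = -2031244/1083691603234/654481 - 2532320/698292 = -2031244*654481/1083691603234 - 2532320*1/698292 = -664705302182/541845801617 - 5320/1467 = -3857742342903434/794887790972139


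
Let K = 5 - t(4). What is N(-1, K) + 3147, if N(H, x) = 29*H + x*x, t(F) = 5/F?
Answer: 50113/16 ≈ 3132.1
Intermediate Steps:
K = 15/4 (K = 5 - 5/4 = 15/4 ≈ 3.7500)
N(H, x) = x² + 29*H (N(H, x) = 29*H + x² = x² + 29*H)
N(-1, K) + 3147 = ((15/4)² + 29*(-1)) + 3147 = (225/16 - 29) + 3147 = -239/16 + 3147 = 50113/16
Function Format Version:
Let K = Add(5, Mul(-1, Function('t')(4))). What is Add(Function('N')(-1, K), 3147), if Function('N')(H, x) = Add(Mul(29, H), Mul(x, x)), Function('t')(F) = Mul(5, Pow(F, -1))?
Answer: Rational(50113, 16) ≈ 3132.1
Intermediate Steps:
K = Rational(15, 4) (K = Add(5, Mul(-1, Mul(5, Pow(4, -1)))) = Add(5, Mul(-1, Mul(5, Rational(1, 4)))) = Add(5, Mul(-1, Rational(5, 4))) = Add(5, Rational(-5, 4)) = Rational(15, 4) ≈ 3.7500)
Function('N')(H, x) = Add(Pow(x, 2), Mul(29, H)) (Function('N')(H, x) = Add(Mul(29, H), Pow(x, 2)) = Add(Pow(x, 2), Mul(29, H)))
Add(Function('N')(-1, K), 3147) = Add(Add(Pow(Rational(15, 4), 2), Mul(29, -1)), 3147) = Add(Add(Rational(225, 16), -29), 3147) = Add(Rational(-239, 16), 3147) = Rational(50113, 16)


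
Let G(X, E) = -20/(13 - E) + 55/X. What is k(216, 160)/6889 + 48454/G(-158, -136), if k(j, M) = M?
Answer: -7858308507652/78224595 ≈ -1.0046e+5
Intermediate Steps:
k(216, 160)/6889 + 48454/G(-158, -136) = 160/6889 + 48454/((5*(-143 + 4*(-158) + 11*(-136))/(-158*(-13 - 136)))) = 160*(1/6889) + 48454/((5*(-1/158)*(-143 - 632 - 1496)/(-149))) = 160/6889 + 48454/((5*(-1/158)*(-1/149)*(-2271))) = 160/6889 + 48454/(-11355/23542) = 160/6889 + 48454*(-23542/11355) = 160/6889 - 1140704068/11355 = -7858308507652/78224595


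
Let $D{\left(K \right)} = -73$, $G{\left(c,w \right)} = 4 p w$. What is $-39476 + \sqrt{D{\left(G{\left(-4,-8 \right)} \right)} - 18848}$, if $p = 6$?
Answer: $-39476 + i \sqrt{18921} \approx -39476.0 + 137.55 i$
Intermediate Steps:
$G{\left(c,w \right)} = 24 w$ ($G{\left(c,w \right)} = 4 \cdot 6 w = 24 w$)
$-39476 + \sqrt{D{\left(G{\left(-4,-8 \right)} \right)} - 18848} = -39476 + \sqrt{-73 - 18848} = -39476 + \sqrt{-18921} = -39476 + i \sqrt{18921}$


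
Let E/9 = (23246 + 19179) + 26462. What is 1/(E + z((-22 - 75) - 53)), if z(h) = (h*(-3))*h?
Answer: 1/552483 ≈ 1.8100e-6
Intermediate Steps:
E = 619983 (E = 9*((23246 + 19179) + 26462) = 9*(42425 + 26462) = 9*68887 = 619983)
z(h) = -3*h**2 (z(h) = (-3*h)*h = -3*h**2)
1/(E + z((-22 - 75) - 53)) = 1/(619983 - 3*((-22 - 75) - 53)**2) = 1/(619983 - 3*(-97 - 53)**2) = 1/(619983 - 3*(-150)**2) = 1/(619983 - 3*22500) = 1/(619983 - 67500) = 1/552483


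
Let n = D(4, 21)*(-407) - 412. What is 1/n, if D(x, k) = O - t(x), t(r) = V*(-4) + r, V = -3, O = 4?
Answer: 1/4472 ≈ 0.00022361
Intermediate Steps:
t(r) = 12 + r (t(r) = -3*(-4) + r = 12 + r)
D(x, k) = -8 - x (D(x, k) = 4 - (12 + x) = 4 + (-12 - x) = -8 - x)
n = 4472 (n = (-8 - 1*4)*(-407) - 412 = (-8 - 4)*(-407) - 412 = -12*(-407) - 412 = 4884 - 412 = 4472)
1/n = 1/4472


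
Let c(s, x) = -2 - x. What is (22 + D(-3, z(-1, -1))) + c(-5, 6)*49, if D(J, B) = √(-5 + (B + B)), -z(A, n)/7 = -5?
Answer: -370 + √65 ≈ -361.94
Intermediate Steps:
z(A, n) = 35 (z(A, n) = -7*(-5) = 35)
D(J, B) = √(-5 + 2*B)
(22 + D(-3, z(-1, -1))) + c(-5, 6)*49 = (22 + √(-5 + 2*35)) + (-2 - 1*6)*49 = (22 + √(-5 + 70)) + (-2 - 6)*49 = (22 + √65) - 8*49 = (22 + √65) - 392 = -370 + √65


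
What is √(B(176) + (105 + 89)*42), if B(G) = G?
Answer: 2*√2081 ≈ 91.236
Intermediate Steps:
√(B(176) + (105 + 89)*42) = √(176 + (105 + 89)*42) = √(176 + 194*42) = √(176 + 8148) = √8324 = 2*√2081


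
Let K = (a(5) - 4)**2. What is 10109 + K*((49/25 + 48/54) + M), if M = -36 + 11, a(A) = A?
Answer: 2269541/225 ≈ 10087.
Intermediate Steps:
K = 1 (K = (5 - 4)**2 = 1**2 = 1)
M = -25
10109 + K*((49/25 + 48/54) + M) = 10109 + 1*((49/25 + 48/54) - 25) = 10109 + 1*((49*(1/25) + 48*(1/54)) - 25) = 10109 + 1*((49/25 + 8/9) - 25) = 10109 + 1*(641/225 - 25) = 10109 + 1*(-4984/225) = 10109 - 4984/225 = 2269541/225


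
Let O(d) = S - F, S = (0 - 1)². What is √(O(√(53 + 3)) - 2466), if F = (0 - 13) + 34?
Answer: I*√2486 ≈ 49.86*I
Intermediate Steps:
F = 21 (F = -13 + 34 = 21)
S = 1 (S = (-1)² = 1)
O(d) = -20 (O(d) = 1 - 1*21 = 1 - 21 = -20)
√(O(√(53 + 3)) - 2466) = √(-20 - 2466) = √(-2486) = I*√2486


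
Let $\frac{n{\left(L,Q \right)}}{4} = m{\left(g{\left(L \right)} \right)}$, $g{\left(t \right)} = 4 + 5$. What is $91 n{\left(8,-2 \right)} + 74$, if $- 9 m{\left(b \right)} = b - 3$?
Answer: $- \frac{506}{3} \approx -168.67$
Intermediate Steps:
$g{\left(t \right)} = 9$
$m{\left(b \right)} = \frac{1}{3} - \frac{b}{9}$ ($m{\left(b \right)} = - \frac{b - 3}{9} = - \frac{-3 + b}{9} = \frac{1}{3} - \frac{b}{9}$)
$n{\left(L,Q \right)} = - \frac{8}{3}$ ($n{\left(L,Q \right)} = 4 \left(\frac{1}{3} - 1\right) = 4 \left(- \frac{2}{3}\right) = - \frac{8}{3}$)
$91 n{\left(8,-2 \right)} + 74 = 91 \left(- \frac{8}{3}\right) + 74 = - \frac{728}{3} + 74 = - \frac{506}{3}$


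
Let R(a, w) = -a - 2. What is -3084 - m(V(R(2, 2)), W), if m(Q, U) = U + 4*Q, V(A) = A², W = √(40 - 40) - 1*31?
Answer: -3117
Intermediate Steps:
R(a, w) = -2 - a
W = -31 (W = √0 - 31 = 0 - 31 = -31)
-3084 - m(V(R(2, 2)), W) = -3084 - (-31 + 4*(-2 - 1*2)²) = -3084 - (-31 + 4*(-2 - 2)²) = -3084 - (-31 + 4*(-4)²) = -3084 - (-31 + 4*16) = -3084 - (-31 + 64) = -3084 - 1*33 = -3084 - 33 = -3117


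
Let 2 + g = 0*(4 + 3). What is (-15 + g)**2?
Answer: 289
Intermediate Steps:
g = -2 (g = -2 + 0*(4 + 3) = -2 + 0*7 = -2 + 0 = -2)
(-15 + g)**2 = (-15 - 2)**2 = (-17)**2 = 289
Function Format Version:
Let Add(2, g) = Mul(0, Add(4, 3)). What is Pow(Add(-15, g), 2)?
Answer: 289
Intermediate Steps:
g = -2 (g = Add(-2, Mul(0, Add(4, 3))) = Add(-2, Mul(0, 7)) = Add(-2, 0) = -2)
Pow(Add(-15, g), 2) = Pow(Add(-15, -2), 2) = Pow(-17, 2) = 289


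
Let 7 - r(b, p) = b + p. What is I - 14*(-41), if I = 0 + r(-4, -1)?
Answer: 586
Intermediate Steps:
r(b, p) = 7 - b - p (r(b, p) = 7 - (b + p) = 7 + (-b - p) = 7 - b - p)
I = 12 (I = 0 + (7 - 1*(-4) - 1*(-1)) = 0 + (7 + 4 + 1) = 0 + 12 = 12)
I - 14*(-41) = 12 - 14*(-41) = 12 + 574 = 586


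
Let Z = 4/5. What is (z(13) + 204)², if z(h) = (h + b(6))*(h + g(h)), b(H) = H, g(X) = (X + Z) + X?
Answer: 23049601/25 ≈ 9.2198e+5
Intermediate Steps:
Z = ⅘ (Z = 4*(⅕) = ⅘ ≈ 0.80000)
g(X) = ⅘ + 2*X (g(X) = (X + ⅘) + X = (⅘ + X) + X = ⅘ + 2*X)
z(h) = (6 + h)*(⅘ + 3*h) (z(h) = (h + 6)*(h + (⅘ + 2*h)) = (6 + h)*(⅘ + 3*h))
(z(13) + 204)² = ((24/5 + 3*13² + (94/5)*13) + 204)² = ((24/5 + 3*169 + 1222/5) + 204)² = ((24/5 + 507 + 1222/5) + 204)² = (3781/5 + 204)² = (4801/5)² = 23049601/25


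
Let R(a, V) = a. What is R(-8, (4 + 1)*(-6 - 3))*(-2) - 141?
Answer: -125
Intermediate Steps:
R(-8, (4 + 1)*(-6 - 3))*(-2) - 141 = -8*(-2) - 141 = 16 - 141 = -125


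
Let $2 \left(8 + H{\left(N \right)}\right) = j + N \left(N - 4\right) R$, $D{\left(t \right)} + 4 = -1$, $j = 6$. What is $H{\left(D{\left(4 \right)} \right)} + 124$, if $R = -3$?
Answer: $\frac{103}{2} \approx 51.5$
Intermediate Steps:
$D{\left(t \right)} = -5$ ($D{\left(t \right)} = -4 - 1 = -5$)
$H{\left(N \right)} = -5 - \frac{3 N \left(-4 + N\right)}{2}$ ($H{\left(N \right)} = -8 + \frac{6 + N \left(N - 4\right) \left(-3\right)}{2} = -8 + \frac{6 + N \left(-4 + N\right) \left(-3\right)}{2} = -8 + \frac{6 - 3 N \left(-4 + N\right)}{2} = -8 - \left(-3 + \frac{3 N \left(-4 + N\right)}{2}\right) = -5 - \frac{3 N \left(-4 + N\right)}{2}$)
$H{\left(D{\left(4 \right)} \right)} + 124 = \left(-5 + 6 \left(-5\right) - \frac{3 \left(-5\right)^{2}}{2}\right) + 124 = \left(-5 - 30 - \frac{75}{2}\right) + 124 = - \frac{145}{2} + 124 = \frac{103}{2}$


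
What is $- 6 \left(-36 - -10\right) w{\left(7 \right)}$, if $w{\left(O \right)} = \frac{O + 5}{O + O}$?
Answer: $\frac{936}{7} \approx 133.71$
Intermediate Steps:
$w{\left(O \right)} = \frac{5 + O}{2 O}$
$- 6 \left(-36 - -10\right) w{\left(7 \right)} = - 6 \left(-36 - -10\right) \frac{5 + 7}{2 \cdot 7} = - 6 \left(-36 + 10\right) \frac{1}{2} \cdot \frac{1}{7} \cdot 12 = \left(-6\right) \left(-26\right) \frac{6}{7} = 156 \cdot \frac{6}{7} = \frac{936}{7}$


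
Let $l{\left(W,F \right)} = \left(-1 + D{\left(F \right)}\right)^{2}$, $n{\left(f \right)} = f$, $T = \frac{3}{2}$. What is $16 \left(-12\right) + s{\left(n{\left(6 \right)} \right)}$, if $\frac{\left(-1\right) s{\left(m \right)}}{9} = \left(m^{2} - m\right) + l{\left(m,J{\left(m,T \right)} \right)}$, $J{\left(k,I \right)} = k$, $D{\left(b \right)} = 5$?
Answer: $-606$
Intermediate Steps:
$T = \frac{3}{2}$ ($T = 3 \cdot \frac{1}{2} = \frac{3}{2} \approx 1.5$)
$l{\left(W,F \right)} = 16$ ($l{\left(W,F \right)} = \left(-1 + 5\right)^{2} = 4^{2} = 16$)
$s{\left(m \right)} = -144 - 9 m^{2} + 9 m$ ($s{\left(m \right)} = - 9 \left(\left(m^{2} - m\right) + 16\right) = - 9 \left(16 + m^{2} - m\right) = -144 - 9 m^{2} + 9 m$)
$16 \left(-12\right) + s{\left(n{\left(6 \right)} \right)} = 16 \left(-12\right) - \left(90 + 324\right) = -192 - 414 = -606$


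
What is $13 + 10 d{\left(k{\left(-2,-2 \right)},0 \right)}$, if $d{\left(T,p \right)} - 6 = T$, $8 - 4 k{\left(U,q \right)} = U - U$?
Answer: $93$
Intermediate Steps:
$k{\left(U,q \right)} = 2$ ($k{\left(U,q \right)} = 2 - \frac{U - U}{4} = 2 - 0 = 2 + 0 = 2$)
$d{\left(T,p \right)} = 6 + T$
$13 + 10 d{\left(k{\left(-2,-2 \right)},0 \right)} = 13 + 10 \left(6 + 2\right) = 13 + 10 \cdot 8 = 13 + 80 = 93$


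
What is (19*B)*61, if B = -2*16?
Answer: -37088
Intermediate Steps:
B = -32
(19*B)*61 = (19*(-32))*61 = -608*61 = -37088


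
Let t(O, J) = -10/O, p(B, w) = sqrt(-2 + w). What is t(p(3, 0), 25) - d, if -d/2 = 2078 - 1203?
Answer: 1750 + 5*I*sqrt(2) ≈ 1750.0 + 7.0711*I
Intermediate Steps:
d = -1750 (d = -2*(2078 - 1203) = -2*875 = -1750)
t(p(3, 0), 25) - d = -10/sqrt(-2 + 0) - 1*(-1750) = -10*(-I*sqrt(2)/2) + 1750 = -(-5)*I*sqrt(2) + 1750 = 5*I*sqrt(2) + 1750 = 1750 + 5*I*sqrt(2)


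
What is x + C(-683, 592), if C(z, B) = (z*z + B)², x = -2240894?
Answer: 218162419667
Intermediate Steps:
C(z, B) = (B + z²)² (C(z, B) = (z² + B)² = (B + z²)²)
x + C(-683, 592) = -2240894 + (592 + (-683)²)² = -2240894 + (592 + 466489)² = -2240894 + 467081² = -2240894 + 218164660561 = 218162419667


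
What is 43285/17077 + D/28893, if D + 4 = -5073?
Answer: 1163933576/493405761 ≈ 2.3590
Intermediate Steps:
D = -5077 (D = -4 - 5073 = -5077)
43285/17077 + D/28893 = 43285/17077 - 5077/28893 = 1163933576/493405761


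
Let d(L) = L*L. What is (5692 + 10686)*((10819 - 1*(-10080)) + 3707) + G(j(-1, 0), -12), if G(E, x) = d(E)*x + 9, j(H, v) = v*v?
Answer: 402997077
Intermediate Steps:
d(L) = L**2
j(H, v) = v**2
G(E, x) = 9 + x*E**2 (G(E, x) = E**2*x + 9 = x*E**2 + 9 = 9 + x*E**2)
(5692 + 10686)*((10819 - 1*(-10080)) + 3707) + G(j(-1, 0), -12) = (5692 + 10686)*((10819 - 1*(-10080)) + 3707) + (9 - 12*(0**2)**2) = 16378*((10819 + 10080) + 3707) + (9 - 12*0**2) = 16378*(20899 + 3707) + (9 - 12*0) = 16378*24606 + (9 + 0) = 402997068 + 9 = 402997077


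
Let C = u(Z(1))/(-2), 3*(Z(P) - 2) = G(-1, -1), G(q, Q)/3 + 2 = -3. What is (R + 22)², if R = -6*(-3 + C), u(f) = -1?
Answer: 1369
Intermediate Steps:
G(q, Q) = -15 (G(q, Q) = -6 + 3*(-3) = -6 - 9 = -15)
Z(P) = -3 (Z(P) = 2 + (⅓)*(-15) = 2 - 5 = -3)
C = ½ (C = -1/(-2) = -1*(-½) = ½ ≈ 0.50000)
R = 15 (R = -6*(-3 + ½) = -6*(-5/2) = 15)
(R + 22)² = (15 + 22)² = 37² = 1369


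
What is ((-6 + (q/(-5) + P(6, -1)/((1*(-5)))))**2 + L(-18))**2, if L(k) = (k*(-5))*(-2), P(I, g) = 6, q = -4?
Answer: 12082576/625 ≈ 19332.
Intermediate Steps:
L(k) = 10*k (L(k) = -5*k*(-2) = 10*k)
((-6 + (q/(-5) + P(6, -1)/((1*(-5)))))**2 + L(-18))**2 = ((-6 + (-4/(-5) + 6/((1*(-5)))))**2 + 10*(-18))**2 = ((-6 + (-4*(-1/5) + 6/(-5)))**2 - 180)**2 = ((-6 + (4/5 + 6*(-1/5)))**2 - 180)**2 = ((-6 + (4/5 - 6/5))**2 - 180)**2 = ((-6 - 2/5)**2 - 180)**2 = ((-32/5)**2 - 180)**2 = (1024/25 - 180)**2 = (-3476/25)**2 = 12082576/625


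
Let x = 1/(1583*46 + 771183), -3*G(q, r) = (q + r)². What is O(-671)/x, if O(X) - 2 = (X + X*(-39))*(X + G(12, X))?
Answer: -9389194123288406/3 ≈ -3.1297e+15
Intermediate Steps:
G(q, r) = -(q + r)²/3
x = 1/844001 (x = 1/(72818 + 771183) = 1/844001 ≈ 1.1848e-6)
O(X) = 2 - 38*X*(X - (12 + X)²/3) (O(X) = 2 + (X + X*(-39))*(X - (12 + X)²/3) = 2 + (X - 39*X)*(X - (12 + X)²/3) = 2 + (-38*X)*(X - (12 + X)²/3) = 2 - 38*X*(X - (12 + X)²/3))
O(-671)/x = (2 - 38*(-671)² + (38/3)*(-671)*(12 - 671)²)/(1/844001) = (2 - 38*450241 + (38/3)*(-671)*(-659)²)*844001 = (2 - 17109158 + (38/3)*(-671)*434281)*844001 = (2 - 17109158 - 11073296938/3)*844001 = -11124624406/3*844001 = -9389194123288406/3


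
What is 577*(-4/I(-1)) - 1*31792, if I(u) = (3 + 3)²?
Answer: -286705/9 ≈ -31856.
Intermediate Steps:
I(u) = 36 (I(u) = 6² = 36)
577*(-4/I(-1)) - 1*31792 = 577*(-4/36) - 1*31792 = 577*(-4*1/36) - 31792 = 577*(-⅑) - 31792 = -577/9 - 31792 = -286705/9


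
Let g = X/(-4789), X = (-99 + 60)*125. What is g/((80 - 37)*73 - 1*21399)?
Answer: -975/17489428 ≈ -5.5748e-5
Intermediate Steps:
X = -4875 (X = -39*125 = -4875)
g = 4875/4789 (g = -4875/(-4789) = -4875*(-1/4789) = 4875/4789 ≈ 1.0180)
g/((80 - 37)*73 - 1*21399) = 4875/(4789*((80 - 37)*73 - 1*21399)) = 4875/(4789*(43*73 - 21399)) = 4875/(4789*(3139 - 21399)) = (4875/4789)/(-18260) = (4875/4789)*(-1/18260) = -975/17489428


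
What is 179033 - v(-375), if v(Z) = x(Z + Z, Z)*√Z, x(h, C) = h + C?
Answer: 179033 + 5625*I*√15 ≈ 1.7903e+5 + 21786.0*I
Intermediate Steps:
x(h, C) = C + h
v(Z) = 3*Z^(3/2) (v(Z) = (Z + (Z + Z))*√Z = (Z + 2*Z)*√Z = (3*Z)*√Z = 3*Z^(3/2))
179033 - v(-375) = 179033 - 3*(-375)^(3/2) = 179033 - 3*(-1875*I*√15) = 179033 - (-5625)*I*√15 = 179033 + 5625*I*√15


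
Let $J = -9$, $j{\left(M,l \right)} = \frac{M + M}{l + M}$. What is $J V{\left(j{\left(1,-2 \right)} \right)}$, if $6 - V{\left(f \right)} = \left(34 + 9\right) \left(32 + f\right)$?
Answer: $11556$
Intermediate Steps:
$j{\left(M,l \right)} = \frac{2 M}{M + l}$
$V{\left(f \right)} = -1370 - 43 f$ ($V{\left(f \right)} = 6 - \left(34 + 9\right) \left(32 + f\right) = 6 - 43 \left(32 + f\right) = 6 - \left(1376 + 43 f\right) = -1370 - 43 f$)
$J V{\left(j{\left(1,-2 \right)} \right)} = - 9 \left(-1370 - 43 \cdot 2 \cdot 1 \frac{1}{1 - 2}\right) = - 9 \left(-1370 - 43 \cdot 2 \cdot 1 \frac{1}{-1}\right) = - 9 \left(-1370 - 43 \cdot 2 \cdot 1 \left(-1\right)\right) = - 9 \left(-1370 - -86\right) = - 9 \left(-1370 + 86\right) = \left(-9\right) \left(-1284\right) = 11556$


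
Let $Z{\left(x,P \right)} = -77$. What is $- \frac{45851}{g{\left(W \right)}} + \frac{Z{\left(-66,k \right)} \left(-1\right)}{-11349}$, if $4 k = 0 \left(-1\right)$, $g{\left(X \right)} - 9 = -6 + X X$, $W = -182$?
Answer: $- \frac{522913778}{375958323} \approx -1.3909$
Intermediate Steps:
$g{\left(X \right)} = 3 + X^{2}$ ($g{\left(X \right)} = 9 + \left(-6 + X X\right) = 9 + \left(-6 + X^{2}\right) = 3 + X^{2}$)
$k = 0$ ($k = \frac{0 \left(-1\right)}{4} = \frac{1}{4} \cdot 0 = 0$)
$- \frac{45851}{g{\left(W \right)}} + \frac{Z{\left(-66,k \right)} \left(-1\right)}{-11349} = - \frac{45851}{3 + \left(-182\right)^{2}} + \frac{\left(-77\right) \left(-1\right)}{-11349} = - \frac{45851}{3 + 33124} + 77 \left(- \frac{1}{11349}\right) = - \frac{45851}{33127} - \frac{77}{11349} = - \frac{522913778}{375958323}$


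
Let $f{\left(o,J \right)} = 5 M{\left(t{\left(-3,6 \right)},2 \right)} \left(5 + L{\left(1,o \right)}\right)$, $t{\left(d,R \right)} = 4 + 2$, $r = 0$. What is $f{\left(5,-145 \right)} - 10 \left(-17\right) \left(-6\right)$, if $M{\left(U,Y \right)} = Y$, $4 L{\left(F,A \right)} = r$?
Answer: $-970$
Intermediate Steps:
$L{\left(F,A \right)} = 0$ ($L{\left(F,A \right)} = \frac{1}{4} \cdot 0 = 0$)
$t{\left(d,R \right)} = 6$
$f{\left(o,J \right)} = 50$ ($f{\left(o,J \right)} = 5 \cdot 2 \left(5 + 0\right) = 5 \cdot 2 \cdot 5 = 5 \cdot 10 = 50$)
$f{\left(5,-145 \right)} - 10 \left(-17\right) \left(-6\right) = 50 - 10 \left(-17\right) \left(-6\right) = 50 - \left(-170\right) \left(-6\right) = 50 - 1020 = -970$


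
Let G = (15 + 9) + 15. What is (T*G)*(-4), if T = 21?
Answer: -3276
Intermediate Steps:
G = 39 (G = 24 + 15 = 39)
(T*G)*(-4) = (21*39)*(-4) = 819*(-4) = -3276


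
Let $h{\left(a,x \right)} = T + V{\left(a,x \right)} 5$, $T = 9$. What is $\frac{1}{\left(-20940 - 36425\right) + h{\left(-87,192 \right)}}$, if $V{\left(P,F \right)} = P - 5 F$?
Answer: $- \frac{1}{62591} \approx -1.5977 \cdot 10^{-5}$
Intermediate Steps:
$h{\left(a,x \right)} = 9 - 25 x + 5 a$ ($h{\left(a,x \right)} = 9 + \left(a - 5 x\right) 5 = 9 + \left(- 25 x + 5 a\right) = 9 - 25 x + 5 a$)
$\frac{1}{\left(-20940 - 36425\right) + h{\left(-87,192 \right)}} = \frac{1}{\left(-20940 - 36425\right) + \left(9 - 4800 + 5 \left(-87\right)\right)} = \frac{1}{\left(-20940 - 36425\right) - 5226} = \frac{1}{-57365 - 5226} = \frac{1}{-62591} = - \frac{1}{62591}$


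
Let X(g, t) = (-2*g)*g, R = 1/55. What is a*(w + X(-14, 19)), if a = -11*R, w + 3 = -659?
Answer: 1054/5 ≈ 210.80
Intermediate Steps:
w = -662 (w = -3 - 659 = -662)
R = 1/55 ≈ 0.018182
X(g, t) = -2*g**2
a = -1/5 (a = -11*1/55 = -1/5 ≈ -0.20000)
a*(w + X(-14, 19)) = -(-662 - 2*(-14)**2)/5 = -(-662 - 2*196)/5 = -(-662 - 392)/5 = -1/5*(-1054) = 1054/5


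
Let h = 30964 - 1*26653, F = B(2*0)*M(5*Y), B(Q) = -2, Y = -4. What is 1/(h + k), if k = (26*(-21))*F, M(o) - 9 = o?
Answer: -1/7701 ≈ -0.00012985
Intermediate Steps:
M(o) = 9 + o
F = 22 (F = -2*(9 + 5*(-4)) = -2*(9 - 20) = -2*(-11) = 22)
h = 4311 (h = 30964 - 26653 = 4311)
k = -12012 (k = (26*(-21))*22 = -546*22 = -12012)
1/(h + k) = 1/(4311 - 12012) = 1/(-7701) = -1/7701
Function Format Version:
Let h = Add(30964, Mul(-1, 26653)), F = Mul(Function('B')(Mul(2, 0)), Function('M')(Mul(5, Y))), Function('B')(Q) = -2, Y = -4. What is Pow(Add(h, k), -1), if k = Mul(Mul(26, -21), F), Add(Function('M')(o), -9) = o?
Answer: Rational(-1, 7701) ≈ -0.00012985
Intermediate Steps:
Function('M')(o) = Add(9, o)
F = 22 (F = Mul(-2, Add(9, Mul(5, -4))) = Mul(-2, Add(9, -20)) = Mul(-2, -11) = 22)
h = 4311 (h = Add(30964, -26653) = 4311)
k = -12012 (k = Mul(Mul(26, -21), 22) = Mul(-546, 22) = -12012)
Pow(Add(h, k), -1) = Pow(Add(4311, -12012), -1) = Pow(-7701, -1) = Rational(-1, 7701)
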